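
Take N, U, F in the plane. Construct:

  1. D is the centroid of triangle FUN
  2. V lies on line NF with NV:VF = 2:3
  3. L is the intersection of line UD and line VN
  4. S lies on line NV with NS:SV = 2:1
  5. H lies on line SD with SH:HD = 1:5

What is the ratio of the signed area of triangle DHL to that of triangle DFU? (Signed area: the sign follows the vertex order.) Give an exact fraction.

Choose coordinates N = (0, 0), U = (1, 0), F = (0, 1).
1. D is the centroid of triangle FUN ⇒ D = (1/3, 1/3)
2. V lies on line NF with NV:VF = 2:3 ⇒ V = (0, 2/5)
3. L is the intersection of line UD and line VN ⇒ L = (0, 1/2)
4. S lies on line NV with NS:SV = 2:1 ⇒ S = (0, 4/15)
5. H lies on line SD with SH:HD = 1:5 ⇒ H = (1/18, 5/18)
2·[DHL] = -7/108, 2·[DFU] = -1/3
[DHL]:[DFU] = -7/108:-1/3 = 7/36

[DHL]:[DFU] = 7/36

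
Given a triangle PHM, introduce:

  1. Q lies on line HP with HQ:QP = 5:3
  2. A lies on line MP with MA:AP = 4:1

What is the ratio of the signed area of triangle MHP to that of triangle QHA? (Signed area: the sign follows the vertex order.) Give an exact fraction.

[MHP]:[QHA] = -8

Set P = (0, 0), H = (1, 0), M = (0, 1); any affine frame gives the same invariant.
1. Q lies on line HP with HQ:QP = 5:3 ⇒ Q = (3/8, 0)
2. A lies on line MP with MA:AP = 4:1 ⇒ A = (0, 1/5)
2·[MHP] = -1, 2·[QHA] = 1/8
[MHP]:[QHA] = -1:1/8 = -8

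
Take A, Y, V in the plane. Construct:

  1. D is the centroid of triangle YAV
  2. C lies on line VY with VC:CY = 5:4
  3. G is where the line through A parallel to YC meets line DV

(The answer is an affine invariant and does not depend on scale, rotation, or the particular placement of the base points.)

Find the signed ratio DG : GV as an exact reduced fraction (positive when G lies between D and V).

Set A = (0, 0), Y = (1, 0), V = (0, 1); any affine frame gives the same invariant.
1. D is the centroid of triangle YAV ⇒ D = (1/3, 1/3)
2. C lies on line VY with VC:CY = 5:4 ⇒ C = (5/9, 4/9)
3. G is where the line through A parallel to YC meets line DV ⇒ G = (1, -1)
G = D + t·(V−D) with t = -2, so DG:GV = t:(1−t) = -2:3

DG:GV = -2/3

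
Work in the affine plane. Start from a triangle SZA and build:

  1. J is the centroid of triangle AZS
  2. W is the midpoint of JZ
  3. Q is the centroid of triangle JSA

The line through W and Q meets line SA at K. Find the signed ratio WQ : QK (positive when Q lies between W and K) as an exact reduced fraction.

WQ:QK = 5

Work in coordinates with S = (0, 0), Z = (1, 0), A = (0, 1).
1. J is the centroid of triangle AZS ⇒ J = (1/3, 1/3)
2. W is the midpoint of JZ ⇒ W = (2/3, 1/6)
3. Q is the centroid of triangle JSA ⇒ Q = (1/9, 4/9)
line WQ meets SA at K = (0, 1/2)
Q = W + t·(K−W) with t = 5/6, so WQ:QK = 5/6:1/6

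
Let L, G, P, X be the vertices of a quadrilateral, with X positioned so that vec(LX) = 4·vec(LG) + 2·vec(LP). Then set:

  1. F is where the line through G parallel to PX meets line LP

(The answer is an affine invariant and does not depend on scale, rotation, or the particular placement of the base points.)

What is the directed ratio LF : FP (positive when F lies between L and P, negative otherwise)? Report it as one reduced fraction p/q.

Set L = (0, 0), G = (1, 0), P = (0, 1), X = (4, 2); any affine frame gives the same invariant.
1. F is where the line through G parallel to PX meets line LP ⇒ F = (0, -1/4)
F = L + t·(P−L) with t = -1/4, so LF:FP = t:(1−t) = -1/4:5/4

LF:FP = -1/5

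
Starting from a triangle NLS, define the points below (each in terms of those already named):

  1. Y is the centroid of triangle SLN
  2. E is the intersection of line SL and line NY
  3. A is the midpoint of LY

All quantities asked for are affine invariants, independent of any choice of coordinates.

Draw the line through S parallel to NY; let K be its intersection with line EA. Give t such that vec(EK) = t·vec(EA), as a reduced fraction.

Work in coordinates with N = (0, 0), L = (1, 0), S = (0, 1).
1. Y is the centroid of triangle SLN ⇒ Y = (1/3, 1/3)
2. E is the intersection of line SL and line NY ⇒ E = (1/2, 1/2)
3. A is the midpoint of LY ⇒ A = (2/3, 1/6)
through S parallel to NY: direction (1/3, 1/3); meets EA at K = (1/6, 7/6)
K = E + t·(A−E) with t = -2

t = -2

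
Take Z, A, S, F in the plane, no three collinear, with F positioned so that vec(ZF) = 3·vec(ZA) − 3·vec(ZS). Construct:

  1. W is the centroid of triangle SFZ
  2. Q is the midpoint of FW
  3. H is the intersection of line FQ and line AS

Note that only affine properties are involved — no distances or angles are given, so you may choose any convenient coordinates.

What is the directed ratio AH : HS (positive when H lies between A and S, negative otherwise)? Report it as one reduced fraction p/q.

AH:HS = -4/3

Choose coordinates Z = (0, 0), A = (1, 0), S = (0, 1), F = (3, -3).
1. W is the centroid of triangle SFZ ⇒ W = (1, -2/3)
2. Q is the midpoint of FW ⇒ Q = (2, -11/6)
3. H is the intersection of line FQ and line AS ⇒ H = (-3, 4)
H = A + t·(S−A) with t = 4, so AH:HS = t:(1−t) = 4:-3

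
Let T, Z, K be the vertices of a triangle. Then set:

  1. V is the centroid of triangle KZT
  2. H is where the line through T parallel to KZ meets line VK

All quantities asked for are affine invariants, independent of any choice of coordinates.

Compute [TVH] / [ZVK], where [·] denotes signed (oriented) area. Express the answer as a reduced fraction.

[TVH]:[ZVK] = 2

Choose coordinates T = (0, 0), Z = (1, 0), K = (0, 1).
1. V is the centroid of triangle KZT ⇒ V = (1/3, 1/3)
2. H is where the line through T parallel to KZ meets line VK ⇒ H = (1, -1)
2·[TVH] = -2/3, 2·[ZVK] = -1/3
[TVH]:[ZVK] = -2/3:-1/3 = 2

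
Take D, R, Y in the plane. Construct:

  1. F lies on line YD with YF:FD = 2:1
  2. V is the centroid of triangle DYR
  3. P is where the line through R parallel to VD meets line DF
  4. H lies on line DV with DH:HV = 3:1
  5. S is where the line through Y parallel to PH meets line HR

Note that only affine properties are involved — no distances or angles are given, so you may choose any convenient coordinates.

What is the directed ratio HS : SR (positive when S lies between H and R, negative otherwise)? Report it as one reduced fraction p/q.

Assign D = (0, 0), R = (1, 0), Y = (0, 1) — the answer is frame-independent, so this choice is without loss of generality.
1. F lies on line YD with YF:FD = 2:1 ⇒ F = (0, 1/3)
2. V is the centroid of triangle DYR ⇒ V = (1/3, 1/3)
3. P is where the line through R parallel to VD meets line DF ⇒ P = (0, -1)
4. H lies on line DV with DH:HV = 3:1 ⇒ H = (1/4, 1/4)
5. S is where the line through Y parallel to PH meets line HR ⇒ S = (-1/8, 3/8)
S = H + t·(R−H) with t = -1/2, so HS:SR = t:(1−t) = -1/2:3/2

HS:SR = -1/3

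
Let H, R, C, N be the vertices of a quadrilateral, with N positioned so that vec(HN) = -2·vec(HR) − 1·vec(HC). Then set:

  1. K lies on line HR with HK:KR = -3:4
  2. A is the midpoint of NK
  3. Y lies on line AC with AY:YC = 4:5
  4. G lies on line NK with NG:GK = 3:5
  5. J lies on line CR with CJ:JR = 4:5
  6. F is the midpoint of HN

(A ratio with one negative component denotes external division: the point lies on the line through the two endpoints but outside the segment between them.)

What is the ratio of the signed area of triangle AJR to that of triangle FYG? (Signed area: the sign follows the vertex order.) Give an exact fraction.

Work in coordinates with H = (0, 0), R = (1, 0), C = (0, 1), N = (-2, -1).
1. K lies on line HR with HK:KR = -3:4 ⇒ K = (-3, 0)
2. A is the midpoint of NK ⇒ A = (-5/2, -1/2)
3. Y lies on line AC with AY:YC = 4:5 ⇒ Y = (-25/18, 1/6)
4. G lies on line NK with NG:GK = 3:5 ⇒ G = (-19/8, -5/8)
5. J lies on line CR with CJ:JR = 4:5 ⇒ J = (4/9, 5/9)
6. F is the midpoint of HN ⇒ F = (-1, -1/2)
2·[AJR] = -20/9, 2·[FYG] = 139/144
[AJR]:[FYG] = -20/9:139/144 = -320/139

[AJR]:[FYG] = -320/139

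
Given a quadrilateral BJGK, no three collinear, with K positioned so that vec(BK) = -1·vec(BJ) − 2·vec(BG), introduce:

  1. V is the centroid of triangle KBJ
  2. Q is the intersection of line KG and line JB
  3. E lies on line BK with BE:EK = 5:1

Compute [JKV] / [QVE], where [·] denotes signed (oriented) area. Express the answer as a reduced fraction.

[JKV]:[QVE] = 3/4

Choose coordinates B = (0, 0), J = (1, 0), G = (0, 1), K = (-1, -2).
1. V is the centroid of triangle KBJ ⇒ V = (0, -2/3)
2. Q is the intersection of line KG and line JB ⇒ Q = (-1/3, 0)
3. E lies on line BK with BE:EK = 5:1 ⇒ E = (-5/6, -5/3)
2·[JKV] = -2/3, 2·[QVE] = -8/9
[JKV]:[QVE] = -2/3:-8/9 = 3/4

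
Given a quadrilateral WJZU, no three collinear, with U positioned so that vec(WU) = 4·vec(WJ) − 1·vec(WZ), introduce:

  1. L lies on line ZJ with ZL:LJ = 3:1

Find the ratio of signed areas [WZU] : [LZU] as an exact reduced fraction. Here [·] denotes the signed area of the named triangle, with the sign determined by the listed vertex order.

[WZU]:[LZU] = 8/3

Assign W = (0, 0), J = (1, 0), Z = (0, 1), U = (4, -1) — the answer is frame-independent, so this choice is without loss of generality.
1. L lies on line ZJ with ZL:LJ = 3:1 ⇒ L = (3/4, 1/4)
2·[WZU] = -4, 2·[LZU] = -3/2
[WZU]:[LZU] = -4:-3/2 = 8/3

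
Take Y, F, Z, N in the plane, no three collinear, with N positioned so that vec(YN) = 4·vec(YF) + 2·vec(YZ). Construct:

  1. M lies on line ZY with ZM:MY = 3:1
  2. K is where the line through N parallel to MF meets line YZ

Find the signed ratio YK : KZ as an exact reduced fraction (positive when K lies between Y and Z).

YK:KZ = -3/2

Assign Y = (0, 0), F = (1, 0), Z = (0, 1), N = (4, 2) — the answer is frame-independent, so this choice is without loss of generality.
1. M lies on line ZY with ZM:MY = 3:1 ⇒ M = (0, 1/4)
2. K is where the line through N parallel to MF meets line YZ ⇒ K = (0, 3)
K = Y + t·(Z−Y) with t = 3, so YK:KZ = t:(1−t) = 3:-2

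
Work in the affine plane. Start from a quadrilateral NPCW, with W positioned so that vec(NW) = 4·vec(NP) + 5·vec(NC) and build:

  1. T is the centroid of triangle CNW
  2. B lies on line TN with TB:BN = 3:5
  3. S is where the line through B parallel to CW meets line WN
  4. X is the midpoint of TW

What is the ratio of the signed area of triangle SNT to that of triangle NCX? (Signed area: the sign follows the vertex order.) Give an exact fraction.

Work in coordinates with N = (0, 0), P = (1, 0), C = (0, 1), W = (4, 5).
1. T is the centroid of triangle CNW ⇒ T = (4/3, 2)
2. B lies on line TN with TB:BN = 3:5 ⇒ B = (5/6, 5/4)
3. S is where the line through B parallel to CW meets line WN ⇒ S = (5/3, 25/12)
4. X is the midpoint of TW ⇒ X = (8/3, 7/2)
2·[SNT] = -5/9, 2·[NCX] = -8/3
[SNT]:[NCX] = -5/9:-8/3 = 5/24

[SNT]:[NCX] = 5/24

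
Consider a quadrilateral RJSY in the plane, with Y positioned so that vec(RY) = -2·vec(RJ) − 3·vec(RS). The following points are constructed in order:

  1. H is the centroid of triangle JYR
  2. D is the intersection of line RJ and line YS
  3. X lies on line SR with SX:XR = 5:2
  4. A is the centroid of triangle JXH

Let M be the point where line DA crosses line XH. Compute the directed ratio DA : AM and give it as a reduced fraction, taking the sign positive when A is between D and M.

DA:AM = -127/58

Work in coordinates with R = (0, 0), J = (1, 0), S = (0, 1), Y = (-2, -3).
1. H is the centroid of triangle JYR ⇒ H = (-1/3, -1)
2. D is the intersection of line RJ and line YS ⇒ D = (-1/2, 0)
3. X lies on line SR with SX:XR = 5:2 ⇒ X = (0, 2/7)
4. A is the centroid of triangle JXH ⇒ A = (2/9, -5/21)
line DA meets XH at M = (-41/381, -115/889)
A = D + t·(M−D) with t = 127/69, so DA:AM = 127/69:-58/69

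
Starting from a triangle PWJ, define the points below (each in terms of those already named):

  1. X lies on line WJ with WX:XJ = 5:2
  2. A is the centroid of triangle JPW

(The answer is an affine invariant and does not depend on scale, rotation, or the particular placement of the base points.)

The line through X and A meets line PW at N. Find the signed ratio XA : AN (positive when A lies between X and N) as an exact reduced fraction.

XA:AN = 8/7

Set P = (0, 0), W = (1, 0), J = (0, 1); any affine frame gives the same invariant.
1. X lies on line WJ with WX:XJ = 5:2 ⇒ X = (2/7, 5/7)
2. A is the centroid of triangle JPW ⇒ A = (1/3, 1/3)
line XA meets PW at N = (3/8, 0)
A = X + t·(N−X) with t = 8/15, so XA:AN = 8/15:7/15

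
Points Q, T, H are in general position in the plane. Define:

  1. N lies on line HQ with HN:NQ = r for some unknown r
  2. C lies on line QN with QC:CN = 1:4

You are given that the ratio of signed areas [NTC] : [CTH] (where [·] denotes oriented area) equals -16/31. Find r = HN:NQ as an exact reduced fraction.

r = 3/4

Assign Q = (0, 0), T = (1, 0), H = (0, 1) — the answer is frame-independent, so this choice is without loss of generality.
1. With HN:NQ = r, write λ = r/(r+1) so N = H + λ·(Q−H); N is affine-linear in λ
2. C lies on line QN with QC:CN = 1:4 ⇒ C is an affine combination of earlier points and hence also affine-linear in λ
Every point depending on N is an affine combination of N and λ-independent points, so each such coordinate is linear in λ; the λ² term in each signed area is a multiple of (Q−H)×(Q−H) = 0, so 2·[NTC] and 2·[CTH] are each linear in λ. Evaluating at λ=0 and λ=1:
  2·[NTC] = 4/5·λ − 4/5,   2·[CTH] = 1/5·λ + 4/5
So [NTC]:[CTH] = (4/5·λ − 4/5) / (1/5·λ + 4/5). Setting this equal to -16/31:
  4/5·λ − 4/5 = -16/31·(1/5·λ + 4/5)  ⇒  λ = 3/7
Then r = λ/(1−λ) = (3/7)/(4/7) = 3/4. Check: with r = 3/4, N = (0, 4/7) and [NTC]:[CTH] = -16/31 as required.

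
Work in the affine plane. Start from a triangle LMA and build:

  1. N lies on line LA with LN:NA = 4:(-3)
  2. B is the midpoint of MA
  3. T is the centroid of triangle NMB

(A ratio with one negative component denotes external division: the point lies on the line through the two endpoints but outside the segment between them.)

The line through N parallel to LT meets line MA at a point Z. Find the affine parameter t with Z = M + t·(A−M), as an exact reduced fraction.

Work in coordinates with L = (0, 0), M = (1, 0), A = (0, 1).
1. N lies on line LA with LN:NA = 4:(-3) ⇒ N = (0, 4)
2. B is the midpoint of MA ⇒ B = (1/2, 1/2)
3. T is the centroid of triangle NMB ⇒ T = (1/2, 3/2)
through N parallel to LT: direction (1/2, 3/2); meets MA at Z = (-3/4, 7/4)
Z = M + t·(A−M) with t = 7/4

t = 7/4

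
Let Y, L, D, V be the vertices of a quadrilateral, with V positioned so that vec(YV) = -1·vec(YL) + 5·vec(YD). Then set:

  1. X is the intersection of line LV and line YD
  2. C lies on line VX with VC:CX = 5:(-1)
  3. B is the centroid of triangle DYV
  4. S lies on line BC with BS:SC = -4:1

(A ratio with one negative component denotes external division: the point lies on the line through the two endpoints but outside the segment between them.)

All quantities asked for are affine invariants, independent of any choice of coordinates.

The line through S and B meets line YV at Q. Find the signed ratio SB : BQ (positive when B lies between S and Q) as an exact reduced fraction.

Choose coordinates Y = (0, 0), L = (1, 0), D = (0, 1), V = (-1, 5).
1. X is the intersection of line LV and line YD ⇒ X = (0, 5/2)
2. C lies on line VX with VC:CX = 5:(-1) ⇒ C = (1/4, 15/8)
3. B is the centroid of triangle DYV ⇒ B = (-1/3, 2)
4. S lies on line BC with BS:SC = -4:1 ⇒ S = (4/9, 11/6)
line SB meets YV at Q = (-27/67, 135/67)
B = S + t·(Q−S) with t = 67/73, so SB:BQ = 67/73:6/73

SB:BQ = 67/6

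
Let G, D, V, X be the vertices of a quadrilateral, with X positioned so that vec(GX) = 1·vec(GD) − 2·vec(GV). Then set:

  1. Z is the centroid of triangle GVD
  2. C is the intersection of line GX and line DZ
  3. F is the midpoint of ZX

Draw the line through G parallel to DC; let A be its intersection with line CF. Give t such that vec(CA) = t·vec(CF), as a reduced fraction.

t = 1/2

Assign G = (0, 0), D = (1, 0), V = (0, 1), X = (1, -2) — the answer is frame-independent, so this choice is without loss of generality.
1. Z is the centroid of triangle GVD ⇒ Z = (1/3, 1/3)
2. C is the intersection of line GX and line DZ ⇒ C = (-1/3, 2/3)
3. F is the midpoint of ZX ⇒ F = (2/3, -5/6)
through G parallel to DC: direction (-4/3, 2/3); meets CF at A = (1/6, -1/12)
A = C + t·(F−C) with t = 1/2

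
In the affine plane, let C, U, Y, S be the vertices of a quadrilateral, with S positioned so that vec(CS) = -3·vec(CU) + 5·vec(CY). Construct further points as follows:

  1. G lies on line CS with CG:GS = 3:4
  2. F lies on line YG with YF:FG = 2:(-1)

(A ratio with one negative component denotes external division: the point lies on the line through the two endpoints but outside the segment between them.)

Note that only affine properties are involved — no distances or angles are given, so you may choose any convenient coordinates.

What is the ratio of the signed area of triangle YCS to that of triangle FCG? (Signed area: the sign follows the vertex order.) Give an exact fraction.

[YCS]:[FCG] = -7/3

Choose coordinates C = (0, 0), U = (1, 0), Y = (0, 1), S = (-3, 5).
1. G lies on line CS with CG:GS = 3:4 ⇒ G = (-9/7, 15/7)
2. F lies on line YG with YF:FG = 2:(-1) ⇒ F = (-18/7, 23/7)
2·[YCS] = -3, 2·[FCG] = 9/7
[YCS]:[FCG] = -3:9/7 = -7/3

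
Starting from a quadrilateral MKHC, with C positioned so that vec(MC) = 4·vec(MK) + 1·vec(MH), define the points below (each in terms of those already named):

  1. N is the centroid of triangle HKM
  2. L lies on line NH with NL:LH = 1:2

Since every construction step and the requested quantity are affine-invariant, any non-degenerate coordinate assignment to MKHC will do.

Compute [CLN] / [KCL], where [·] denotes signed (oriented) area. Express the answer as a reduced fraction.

Set M = (0, 0), K = (1, 0), H = (0, 1), C = (4, 1); any affine frame gives the same invariant.
1. N is the centroid of triangle HKM ⇒ N = (1/3, 1/3)
2. L lies on line NH with NL:LH = 1:2 ⇒ L = (2/9, 5/9)
2·[CLN] = 8/9, 2·[KCL] = 22/9
[CLN]:[KCL] = 8/9:22/9 = 4/11

[CLN]:[KCL] = 4/11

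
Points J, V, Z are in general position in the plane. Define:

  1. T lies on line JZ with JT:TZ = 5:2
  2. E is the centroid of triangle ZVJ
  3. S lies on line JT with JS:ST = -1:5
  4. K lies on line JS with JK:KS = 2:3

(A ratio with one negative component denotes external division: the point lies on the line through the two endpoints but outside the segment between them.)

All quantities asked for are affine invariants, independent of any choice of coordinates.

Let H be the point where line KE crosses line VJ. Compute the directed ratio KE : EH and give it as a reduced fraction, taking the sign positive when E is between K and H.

Choose coordinates J = (0, 0), V = (1, 0), Z = (0, 1).
1. T lies on line JZ with JT:TZ = 5:2 ⇒ T = (0, 5/7)
2. E is the centroid of triangle ZVJ ⇒ E = (1/3, 1/3)
3. S lies on line JT with JS:ST = -1:5 ⇒ S = (0, -5/28)
4. K lies on line JS with JK:KS = 2:3 ⇒ K = (0, -1/14)
line KE meets VJ at H = (1/17, 0)
E = K + t·(H−K) with t = 17/3, so KE:EH = 17/3:-14/3

KE:EH = -17/14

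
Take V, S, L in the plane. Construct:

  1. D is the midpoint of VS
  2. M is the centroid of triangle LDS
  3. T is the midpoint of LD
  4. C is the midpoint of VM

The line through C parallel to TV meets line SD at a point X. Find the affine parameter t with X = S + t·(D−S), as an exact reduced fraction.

Choose coordinates V = (0, 0), S = (1, 0), L = (0, 1).
1. D is the midpoint of VS ⇒ D = (1/2, 0)
2. M is the centroid of triangle LDS ⇒ M = (1/2, 1/3)
3. T is the midpoint of LD ⇒ T = (1/4, 1/2)
4. C is the midpoint of VM ⇒ C = (1/4, 1/6)
through C parallel to TV: direction (-1/4, -1/2); meets SD at X = (1/6, 0)
X = S + t·(D−S) with t = 5/3

t = 5/3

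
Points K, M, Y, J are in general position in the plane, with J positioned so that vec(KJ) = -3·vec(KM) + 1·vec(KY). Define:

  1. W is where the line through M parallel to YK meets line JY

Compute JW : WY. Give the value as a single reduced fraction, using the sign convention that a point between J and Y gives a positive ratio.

JW:WY = -4

Choose coordinates K = (0, 0), M = (1, 0), Y = (0, 1), J = (-3, 1).
1. W is where the line through M parallel to YK meets line JY ⇒ W = (1, 1)
W = J + t·(Y−J) with t = 4/3, so JW:WY = t:(1−t) = 4/3:-1/3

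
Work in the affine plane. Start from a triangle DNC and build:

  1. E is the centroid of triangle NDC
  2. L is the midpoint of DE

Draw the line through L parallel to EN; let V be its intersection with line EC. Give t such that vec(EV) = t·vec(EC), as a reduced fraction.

Choose coordinates D = (0, 0), N = (1, 0), C = (0, 1).
1. E is the centroid of triangle NDC ⇒ E = (1/3, 1/3)
2. L is the midpoint of DE ⇒ L = (1/6, 1/6)
through L parallel to EN: direction (2/3, -1/3); meets EC at V = (1/2, 0)
V = E + t·(C−E) with t = -1/2

t = -1/2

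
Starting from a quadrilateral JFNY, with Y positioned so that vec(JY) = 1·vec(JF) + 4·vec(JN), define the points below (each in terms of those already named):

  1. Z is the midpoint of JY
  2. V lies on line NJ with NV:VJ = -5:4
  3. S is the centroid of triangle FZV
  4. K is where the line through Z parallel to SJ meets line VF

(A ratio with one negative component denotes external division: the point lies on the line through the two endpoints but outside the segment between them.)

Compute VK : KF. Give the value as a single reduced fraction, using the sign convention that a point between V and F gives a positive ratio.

Set J = (0, 0), F = (1, 0), N = (0, 1), Y = (1, 4); any affine frame gives the same invariant.
1. Z is the midpoint of JY ⇒ Z = (1/2, 2)
2. V lies on line NJ with NV:VJ = -5:4 ⇒ V = (0, -4)
3. S is the centroid of triangle FZV ⇒ S = (1/2, -2/3)
4. K is where the line through Z parallel to SJ meets line VF ⇒ K = (5/4, 1)
K = V + t·(F−V) with t = 5/4, so VK:KF = t:(1−t) = 5/4:-1/4

VK:KF = -5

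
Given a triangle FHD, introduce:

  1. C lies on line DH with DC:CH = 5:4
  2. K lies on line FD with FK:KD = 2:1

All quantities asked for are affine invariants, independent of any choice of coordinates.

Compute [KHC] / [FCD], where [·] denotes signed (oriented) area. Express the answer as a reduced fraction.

Choose coordinates F = (0, 0), H = (1, 0), D = (0, 1).
1. C lies on line DH with DC:CH = 5:4 ⇒ C = (5/9, 4/9)
2. K lies on line FD with FK:KD = 2:1 ⇒ K = (0, 2/3)
2·[KHC] = 4/27, 2·[FCD] = 5/9
[KHC]:[FCD] = 4/27:5/9 = 4/15

[KHC]:[FCD] = 4/15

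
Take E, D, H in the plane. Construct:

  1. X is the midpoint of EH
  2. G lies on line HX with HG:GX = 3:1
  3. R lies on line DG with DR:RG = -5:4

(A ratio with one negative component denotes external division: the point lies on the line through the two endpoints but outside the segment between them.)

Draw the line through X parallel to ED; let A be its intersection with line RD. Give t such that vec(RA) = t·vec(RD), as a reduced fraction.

t = 21/25

Assign E = (0, 0), D = (1, 0), H = (0, 1) — the answer is frame-independent, so this choice is without loss of generality.
1. X is the midpoint of EH ⇒ X = (0, 1/2)
2. G lies on line HX with HG:GX = 3:1 ⇒ G = (0, 5/8)
3. R lies on line DG with DR:RG = -5:4 ⇒ R = (-4, 25/8)
through X parallel to ED: direction (1, 0); meets RD at A = (1/5, 1/2)
A = R + t·(D−R) with t = 21/25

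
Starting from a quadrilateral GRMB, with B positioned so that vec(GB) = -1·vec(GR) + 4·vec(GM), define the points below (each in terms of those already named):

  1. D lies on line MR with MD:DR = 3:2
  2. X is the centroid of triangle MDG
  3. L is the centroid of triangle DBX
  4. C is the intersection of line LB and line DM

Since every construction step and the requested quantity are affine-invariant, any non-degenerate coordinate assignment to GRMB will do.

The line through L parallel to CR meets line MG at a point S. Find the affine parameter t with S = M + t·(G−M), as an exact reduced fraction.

Work in coordinates with G = (0, 0), R = (1, 0), M = (0, 1), B = (-1, 4).
1. D lies on line MR with MD:DR = 3:2 ⇒ D = (3/5, 2/5)
2. X is the centroid of triangle MDG ⇒ X = (1/5, 7/15)
3. L is the centroid of triangle DBX ⇒ L = (-1/15, 73/45)
4. C is the intersection of line LB and line DM ⇒ C = (19/65, 46/65)
through L parallel to CR: direction (46/65, -46/65); meets MG at S = (0, 14/9)
S = M + t·(G−M) with t = -5/9

t = -5/9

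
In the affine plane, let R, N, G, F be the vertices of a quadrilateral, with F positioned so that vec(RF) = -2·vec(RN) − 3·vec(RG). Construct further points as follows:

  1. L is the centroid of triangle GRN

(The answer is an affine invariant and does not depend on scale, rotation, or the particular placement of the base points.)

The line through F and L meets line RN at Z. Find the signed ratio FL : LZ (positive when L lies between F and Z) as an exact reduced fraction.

FL:LZ = -10

Work in coordinates with R = (0, 0), N = (1, 0), G = (0, 1), F = (-2, -3).
1. L is the centroid of triangle GRN ⇒ L = (1/3, 1/3)
line FL meets RN at Z = (1/10, 0)
L = F + t·(Z−F) with t = 10/9, so FL:LZ = 10/9:-1/9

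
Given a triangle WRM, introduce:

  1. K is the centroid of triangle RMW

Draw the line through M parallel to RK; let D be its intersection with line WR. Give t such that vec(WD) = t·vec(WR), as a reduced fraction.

t = 2

Assign W = (0, 0), R = (1, 0), M = (0, 1) — the answer is frame-independent, so this choice is without loss of generality.
1. K is the centroid of triangle RMW ⇒ K = (1/3, 1/3)
through M parallel to RK: direction (-2/3, 1/3); meets WR at D = (2, 0)
D = W + t·(R−W) with t = 2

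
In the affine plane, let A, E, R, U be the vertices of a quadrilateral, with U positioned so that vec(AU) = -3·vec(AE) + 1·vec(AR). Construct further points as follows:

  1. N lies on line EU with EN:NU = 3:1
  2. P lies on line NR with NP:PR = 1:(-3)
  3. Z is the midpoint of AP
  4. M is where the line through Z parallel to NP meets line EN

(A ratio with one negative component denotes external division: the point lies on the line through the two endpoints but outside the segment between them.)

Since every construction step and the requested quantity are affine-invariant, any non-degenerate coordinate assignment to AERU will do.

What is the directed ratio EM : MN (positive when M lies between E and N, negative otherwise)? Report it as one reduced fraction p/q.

EM:MN = 5/4

Assign A = (0, 0), E = (1, 0), R = (0, 1), U = (-3, 1) — the answer is frame-independent, so this choice is without loss of generality.
1. N lies on line EU with EN:NU = 3:1 ⇒ N = (-2, 3/4)
2. P lies on line NR with NP:PR = 1:(-3) ⇒ P = (-3, 5/8)
3. Z is the midpoint of AP ⇒ Z = (-3/2, 5/16)
4. M is where the line through Z parallel to NP meets line EN ⇒ M = (-2/3, 5/12)
M = E + t·(N−E) with t = 5/9, so EM:MN = t:(1−t) = 5/9:4/9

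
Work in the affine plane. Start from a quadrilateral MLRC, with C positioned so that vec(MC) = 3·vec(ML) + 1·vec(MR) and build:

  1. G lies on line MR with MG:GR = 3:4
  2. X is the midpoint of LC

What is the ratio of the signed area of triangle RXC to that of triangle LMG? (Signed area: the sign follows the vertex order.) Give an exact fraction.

Set M = (0, 0), L = (1, 0), R = (0, 1), C = (3, 1); any affine frame gives the same invariant.
1. G lies on line MR with MG:GR = 3:4 ⇒ G = (0, 3/7)
2. X is the midpoint of LC ⇒ X = (2, 1/2)
2·[RXC] = 3/2, 2·[LMG] = -3/7
[RXC]:[LMG] = 3/2:-3/7 = -7/2

[RXC]:[LMG] = -7/2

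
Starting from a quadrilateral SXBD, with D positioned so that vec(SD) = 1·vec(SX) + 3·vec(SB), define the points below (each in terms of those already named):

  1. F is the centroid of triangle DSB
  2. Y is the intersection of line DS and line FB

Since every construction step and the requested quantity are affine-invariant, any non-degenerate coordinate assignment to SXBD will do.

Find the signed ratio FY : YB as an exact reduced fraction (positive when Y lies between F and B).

Work in coordinates with S = (0, 0), X = (1, 0), B = (0, 1), D = (1, 3).
1. F is the centroid of triangle DSB ⇒ F = (1/3, 4/3)
2. Y is the intersection of line DS and line FB ⇒ Y = (1/2, 3/2)
Y = F + t·(B−F) with t = -1/2, so FY:YB = t:(1−t) = -1/2:3/2

FY:YB = -1/3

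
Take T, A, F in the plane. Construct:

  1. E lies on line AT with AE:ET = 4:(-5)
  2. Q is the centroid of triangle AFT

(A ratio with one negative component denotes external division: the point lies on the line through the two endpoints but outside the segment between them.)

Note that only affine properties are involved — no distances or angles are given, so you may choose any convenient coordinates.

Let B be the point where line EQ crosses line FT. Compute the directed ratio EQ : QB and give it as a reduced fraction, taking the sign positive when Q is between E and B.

EQ:QB = 14

Assign T = (0, 0), A = (1, 0), F = (0, 1) — the answer is frame-independent, so this choice is without loss of generality.
1. E lies on line AT with AE:ET = 4:(-5) ⇒ E = (5, 0)
2. Q is the centroid of triangle AFT ⇒ Q = (1/3, 1/3)
line EQ meets FT at B = (0, 5/14)
Q = E + t·(B−E) with t = 14/15, so EQ:QB = 14/15:1/15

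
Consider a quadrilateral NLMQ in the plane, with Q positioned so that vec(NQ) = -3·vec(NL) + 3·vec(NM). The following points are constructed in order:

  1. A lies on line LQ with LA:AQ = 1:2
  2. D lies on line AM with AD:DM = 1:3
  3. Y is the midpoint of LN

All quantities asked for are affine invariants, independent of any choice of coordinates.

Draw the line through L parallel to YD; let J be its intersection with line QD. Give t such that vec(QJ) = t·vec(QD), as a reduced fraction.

Choose coordinates N = (0, 0), L = (1, 0), M = (0, 1), Q = (-3, 3).
1. A lies on line LQ with LA:AQ = 1:2 ⇒ A = (-1/3, 1)
2. D lies on line AM with AD:DM = 1:3 ⇒ D = (-1/4, 1)
3. Y is the midpoint of LN ⇒ Y = (1/2, 0)
through L parallel to YD: direction (-3/4, 1); meets QD at J = (17/20, 1/5)
J = Q + t·(D−Q) with t = 7/5

t = 7/5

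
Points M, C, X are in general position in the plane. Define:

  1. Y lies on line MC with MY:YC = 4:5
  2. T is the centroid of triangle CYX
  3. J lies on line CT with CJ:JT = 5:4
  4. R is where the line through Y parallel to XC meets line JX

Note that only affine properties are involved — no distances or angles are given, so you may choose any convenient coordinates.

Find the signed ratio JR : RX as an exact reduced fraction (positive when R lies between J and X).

Assign M = (0, 0), C = (1, 0), X = (0, 1) — the answer is frame-independent, so this choice is without loss of generality.
1. Y lies on line MC with MY:YC = 4:5 ⇒ Y = (4/9, 0)
2. T is the centroid of triangle CYX ⇒ T = (13/27, 1/3)
3. J lies on line CT with CJ:JT = 5:4 ⇒ J = (173/243, 5/27)
4. R is where the line through Y parallel to XC meets line JX ⇒ R = (173/45, -17/5)
R = J + t·(X−J) with t = -22/5, so JR:RX = t:(1−t) = -22/5:27/5

JR:RX = -22/27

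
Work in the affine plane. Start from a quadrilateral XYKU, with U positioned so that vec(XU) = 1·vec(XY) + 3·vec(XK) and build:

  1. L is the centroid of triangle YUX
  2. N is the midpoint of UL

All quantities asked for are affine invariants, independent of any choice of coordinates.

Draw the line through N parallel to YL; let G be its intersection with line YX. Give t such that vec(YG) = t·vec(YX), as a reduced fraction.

Choose coordinates X = (0, 0), Y = (1, 0), K = (0, 1), U = (1, 3).
1. L is the centroid of triangle YUX ⇒ L = (2/3, 1)
2. N is the midpoint of UL ⇒ N = (5/6, 2)
through N parallel to YL: direction (-1/3, 1); meets YX at G = (3/2, 0)
G = Y + t·(X−Y) with t = -1/2

t = -1/2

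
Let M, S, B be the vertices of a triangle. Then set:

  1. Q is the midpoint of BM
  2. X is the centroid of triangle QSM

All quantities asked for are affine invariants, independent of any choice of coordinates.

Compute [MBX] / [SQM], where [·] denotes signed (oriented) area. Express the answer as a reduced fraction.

[MBX]:[SQM] = -2/3

Choose coordinates M = (0, 0), S = (1, 0), B = (0, 1).
1. Q is the midpoint of BM ⇒ Q = (0, 1/2)
2. X is the centroid of triangle QSM ⇒ X = (1/3, 1/6)
2·[MBX] = -1/3, 2·[SQM] = 1/2
[MBX]:[SQM] = -1/3:1/2 = -2/3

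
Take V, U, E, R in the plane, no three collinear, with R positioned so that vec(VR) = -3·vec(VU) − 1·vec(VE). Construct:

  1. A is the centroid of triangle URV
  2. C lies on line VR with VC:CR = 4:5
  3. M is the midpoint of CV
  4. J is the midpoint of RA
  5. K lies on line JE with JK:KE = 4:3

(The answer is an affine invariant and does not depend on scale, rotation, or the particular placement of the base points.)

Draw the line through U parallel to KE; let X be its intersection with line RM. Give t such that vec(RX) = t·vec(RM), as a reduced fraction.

t = 261/133

Work in coordinates with V = (0, 0), U = (1, 0), E = (0, 1), R = (-3, -1).
1. A is the centroid of triangle URV ⇒ A = (-2/3, -1/3)
2. C lies on line VR with VC:CR = 4:5 ⇒ C = (-4/3, -4/9)
3. M is the midpoint of CV ⇒ M = (-2/3, -2/9)
4. J is the midpoint of RA ⇒ J = (-11/6, -2/3)
5. K lies on line JE with JK:KE = 4:3 ⇒ K = (-11/14, 2/7)
through U parallel to KE: direction (11/14, 5/7); meets RM at X = (30/19, 10/19)
X = R + t·(M−R) with t = 261/133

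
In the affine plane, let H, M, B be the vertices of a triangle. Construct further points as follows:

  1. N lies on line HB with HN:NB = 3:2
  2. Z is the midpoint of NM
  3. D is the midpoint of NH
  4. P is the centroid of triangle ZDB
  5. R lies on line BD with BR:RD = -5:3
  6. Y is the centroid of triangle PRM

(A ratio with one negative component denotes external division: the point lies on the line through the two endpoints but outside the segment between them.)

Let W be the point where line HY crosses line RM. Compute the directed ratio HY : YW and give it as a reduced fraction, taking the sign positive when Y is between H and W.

HY:YW = 131/139

Assign H = (0, 0), M = (1, 0), B = (0, 1) — the answer is frame-independent, so this choice is without loss of generality.
1. N lies on line HB with HN:NB = 3:2 ⇒ N = (0, 3/5)
2. Z is the midpoint of NM ⇒ Z = (1/2, 3/10)
3. D is the midpoint of NH ⇒ D = (0, 3/10)
4. P is the centroid of triangle ZDB ⇒ P = (1/6, 8/15)
5. R lies on line BD with BR:RD = -5:3 ⇒ R = (0, -3/4)
6. Y is the centroid of triangle PRM ⇒ Y = (7/18, -13/180)
line HY meets RM at W = (105/131, -39/262)
Y = H + t·(W−H) with t = 131/270, so HY:YW = 131/270:139/270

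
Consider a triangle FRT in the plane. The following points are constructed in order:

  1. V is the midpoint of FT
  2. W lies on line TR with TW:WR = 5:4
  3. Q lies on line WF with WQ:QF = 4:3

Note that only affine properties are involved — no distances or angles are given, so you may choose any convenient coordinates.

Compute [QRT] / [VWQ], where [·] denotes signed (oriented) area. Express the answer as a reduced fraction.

[QRT]:[VWQ] = -18/5

Set F = (0, 0), R = (1, 0), T = (0, 1); any affine frame gives the same invariant.
1. V is the midpoint of FT ⇒ V = (0, 1/2)
2. W lies on line TR with TW:WR = 5:4 ⇒ W = (5/9, 4/9)
3. Q lies on line WF with WQ:QF = 4:3 ⇒ Q = (5/21, 4/21)
2·[QRT] = 4/7, 2·[VWQ] = -10/63
[QRT]:[VWQ] = 4/7:-10/63 = -18/5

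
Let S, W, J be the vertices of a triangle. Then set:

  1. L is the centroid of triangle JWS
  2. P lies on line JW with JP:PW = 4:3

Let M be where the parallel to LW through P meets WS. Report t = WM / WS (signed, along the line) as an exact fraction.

t = -3/7

Choose coordinates S = (0, 0), W = (1, 0), J = (0, 1).
1. L is the centroid of triangle JWS ⇒ L = (1/3, 1/3)
2. P lies on line JW with JP:PW = 4:3 ⇒ P = (4/7, 3/7)
through P parallel to LW: direction (2/3, -1/3); meets WS at M = (10/7, 0)
M = W + t·(S−W) with t = -3/7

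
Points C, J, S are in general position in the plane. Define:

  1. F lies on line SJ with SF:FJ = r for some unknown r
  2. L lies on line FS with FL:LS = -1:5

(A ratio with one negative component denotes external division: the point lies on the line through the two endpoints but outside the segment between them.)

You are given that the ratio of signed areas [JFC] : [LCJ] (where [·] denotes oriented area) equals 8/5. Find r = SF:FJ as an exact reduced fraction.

r = 3/2

Choose coordinates C = (0, 0), J = (1, 0), S = (0, 1).
1. With SF:FJ = r, write λ = r/(r+1) so F = S + λ·(J−S); F is affine-linear in λ
2. L lies on line FS with FL:LS = -1:5 ⇒ L is an affine combination of earlier points and hence also affine-linear in λ
Every point depending on F is an affine combination of F and λ-independent points, so each such coordinate is linear in λ; the λ² term in each signed area is a multiple of (J−S)×(J−S) = 0, so 2·[JFC] and 2·[LCJ] are each linear in λ. Evaluating at λ=0 and λ=1:
  2·[JFC] = −λ + 1,   2·[LCJ] = -5/4·λ + 1
So [JFC]:[LCJ] = (−λ + 1) / (-5/4·λ + 1). Setting this equal to 8/5:
  −λ + 1 = 8/5·(-5/4·λ + 1)  ⇒  λ = 3/5
Then r = λ/(1−λ) = (3/5)/(2/5) = 3/2. Check: with r = 3/2, F = (3/5, 2/5) and [JFC]:[LCJ] = 8/5 as required.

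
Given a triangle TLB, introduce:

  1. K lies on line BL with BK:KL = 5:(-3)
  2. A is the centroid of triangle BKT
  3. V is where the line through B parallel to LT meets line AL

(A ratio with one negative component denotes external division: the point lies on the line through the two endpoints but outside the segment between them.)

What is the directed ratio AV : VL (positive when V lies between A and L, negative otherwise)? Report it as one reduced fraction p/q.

Assign T = (0, 0), L = (1, 0), B = (0, 1) — the answer is frame-independent, so this choice is without loss of generality.
1. K lies on line BL with BK:KL = 5:(-3) ⇒ K = (5/2, -3/2)
2. A is the centroid of triangle BKT ⇒ A = (5/6, -1/6)
3. V is where the line through B parallel to LT meets line AL ⇒ V = (2, 1)
V = A + t·(L−A) with t = 7, so AV:VL = t:(1−t) = 7:-6

AV:VL = -7/6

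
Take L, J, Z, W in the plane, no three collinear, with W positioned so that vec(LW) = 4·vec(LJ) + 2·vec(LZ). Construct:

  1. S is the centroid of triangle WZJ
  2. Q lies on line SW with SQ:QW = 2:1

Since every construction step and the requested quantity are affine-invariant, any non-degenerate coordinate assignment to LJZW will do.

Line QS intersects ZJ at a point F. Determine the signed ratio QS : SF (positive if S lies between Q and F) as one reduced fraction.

Work in coordinates with L = (0, 0), J = (1, 0), Z = (0, 1), W = (4, 2).
1. S is the centroid of triangle WZJ ⇒ S = (5/3, 1)
2. Q lies on line SW with SQ:QW = 2:1 ⇒ Q = (29/9, 5/3)
line QS meets ZJ at F = (1/2, 1/2)
S = Q + t·(F−Q) with t = 4/7, so QS:SF = 4/7:3/7

QS:SF = 4/3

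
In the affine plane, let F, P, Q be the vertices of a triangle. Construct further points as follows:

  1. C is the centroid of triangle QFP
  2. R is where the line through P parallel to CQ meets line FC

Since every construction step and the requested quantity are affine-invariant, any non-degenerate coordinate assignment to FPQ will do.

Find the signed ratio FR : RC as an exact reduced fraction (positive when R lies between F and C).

FR:RC = -2

Work in coordinates with F = (0, 0), P = (1, 0), Q = (0, 1).
1. C is the centroid of triangle QFP ⇒ C = (1/3, 1/3)
2. R is where the line through P parallel to CQ meets line FC ⇒ R = (2/3, 2/3)
R = F + t·(C−F) with t = 2, so FR:RC = t:(1−t) = 2:-1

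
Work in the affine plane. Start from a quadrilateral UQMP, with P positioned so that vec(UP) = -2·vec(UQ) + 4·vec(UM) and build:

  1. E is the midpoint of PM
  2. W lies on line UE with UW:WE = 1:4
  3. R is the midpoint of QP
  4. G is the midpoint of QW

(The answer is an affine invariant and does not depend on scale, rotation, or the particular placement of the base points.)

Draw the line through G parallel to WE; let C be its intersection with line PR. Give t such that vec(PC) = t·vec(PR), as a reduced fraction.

t = 9/7

Set U = (0, 0), Q = (1, 0), M = (0, 1), P = (-2, 4); any affine frame gives the same invariant.
1. E is the midpoint of PM ⇒ E = (-1, 5/2)
2. W lies on line UE with UW:WE = 1:4 ⇒ W = (-1/5, 1/2)
3. R is the midpoint of QP ⇒ R = (-1/2, 2)
4. G is the midpoint of QW ⇒ G = (2/5, 1/4)
through G parallel to WE: direction (-4/5, 2); meets PR at C = (-1/14, 10/7)
C = P + t·(R−P) with t = 9/7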